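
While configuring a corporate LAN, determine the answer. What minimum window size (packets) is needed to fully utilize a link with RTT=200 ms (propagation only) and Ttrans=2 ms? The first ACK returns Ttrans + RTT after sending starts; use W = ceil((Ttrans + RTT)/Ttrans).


Given: Ttrans = 2 ms, RTT = 200 ms (= 2 * Tprop, Tprop = 100 ms)
Time until first ACK returns = Ttrans + RTT = 2 + 200 = 202 ms
Need W * Ttrans >= Ttrans + RTT  ->  W >= (Ttrans + RTT) / Ttrans
(Ttrans + RTT) / Ttrans = 202 / 2 = 101
W_min = ceil(101) = 101

101


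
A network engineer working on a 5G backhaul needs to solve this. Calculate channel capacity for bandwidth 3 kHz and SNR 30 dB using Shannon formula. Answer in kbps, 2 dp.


Given: B = 3 kHz, SNR = 30 dB
SNR linear = 10^(30/10) = 1000
1 + SNR = 1001
log2(1001) = 9.9672262588
C = 3 * 1000 * 9.9672262588 = 29901.6788 bps
C = 29.901679 kbps -> 29.90 kbps (2 dp)

29.90


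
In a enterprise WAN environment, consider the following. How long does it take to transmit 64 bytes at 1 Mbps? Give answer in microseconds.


Given: packet = 64 bytes, bandwidth = 1 Mbps
Packet in bits = 64 * 8 = 512 bits
Bandwidth = 1 * 10^6 = 1000000 bps
Time = 512 / 1000000 seconds
Time in us = 512 * 10^6 / 1000000 = 512

512


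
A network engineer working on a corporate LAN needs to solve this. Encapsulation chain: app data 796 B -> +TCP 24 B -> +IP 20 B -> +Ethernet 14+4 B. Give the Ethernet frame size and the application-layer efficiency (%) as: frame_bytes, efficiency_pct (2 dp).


TCP segment = 796 + 24 = 820 B
IP packet = 820 + 20 = 840 B
Ethernet frame = 840 + 14 + 4 = 858 B
Efficiency = app / frame = 796 / 858 = 0.927739 = 92.7739% -> 92.77% (2 dp)

858, 92.77


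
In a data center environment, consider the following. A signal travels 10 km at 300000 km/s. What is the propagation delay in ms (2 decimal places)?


Given: distance = 10 km, speed = 300000 km/s
Delay = distance / speed = 10 / 300000 seconds
Delay in ms = 10 * 1000 / 300000
Delay = 0.0333 ms
Rounded to 2 dp = 0.03 ms

0.03


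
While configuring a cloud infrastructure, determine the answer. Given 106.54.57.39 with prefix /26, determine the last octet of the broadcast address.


Given: IP = 106.54.57.39, prefix = /26
Host bits = 32 - 26 = 6
Network last octet = 39 AND mask = 0
Host part size = 2^6 - 1 = 63
Broadcast last octet = 0 OR 63 = 63

63


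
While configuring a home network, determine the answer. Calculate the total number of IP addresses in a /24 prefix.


Given: CIDR prefix /24
Host bits = 32 - 24 = 8
Total addresses = 2^8 = 256

256


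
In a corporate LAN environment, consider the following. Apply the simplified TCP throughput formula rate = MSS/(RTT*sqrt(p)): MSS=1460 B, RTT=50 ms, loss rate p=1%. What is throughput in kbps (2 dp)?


Given: MSS = 1460 bytes, RTT = 50 ms, loss = 1%
RTT in seconds = 50 / 1000 = 0.05
Loss rate = 1% = 0.01
sqrt(loss) = sqrt(0.01) = 0.1
Throughput (bytes/s) = 1460 / (0.05 * 0.1) = 292000.0000
Throughput (kbps) = 292000.0000 * 8 / 1000 = 2336.000000 -> 2336.00 kbps (2 dp)

2336.00


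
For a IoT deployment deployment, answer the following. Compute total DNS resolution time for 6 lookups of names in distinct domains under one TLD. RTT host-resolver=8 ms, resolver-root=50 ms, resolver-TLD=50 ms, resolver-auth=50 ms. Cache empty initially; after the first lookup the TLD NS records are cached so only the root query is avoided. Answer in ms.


Lookup 1 (cold cache): local + root + TLD + auth = 8 + 50 + 50 + 50 = 158 ms
Lookups 2..6 (TLD NS cached -> skip root; new domain -> still ask TLD and auth): local + TLD + auth = 8 + 50 + 50 = 108 ms each
Remaining 5 lookups: 5 * 108 = 540 ms
Total = 158 + 540 = 698 ms

698


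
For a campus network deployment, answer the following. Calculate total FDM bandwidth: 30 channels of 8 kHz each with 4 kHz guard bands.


Given: 30 channels, 8 kHz each, guard = 4 kHz
Channel bandwidth = 30 * 8 = 240 kHz
Guard bands = 29 gaps * 4 kHz = 116 kHz
Total = 240 + 116 = 356 kHz

356


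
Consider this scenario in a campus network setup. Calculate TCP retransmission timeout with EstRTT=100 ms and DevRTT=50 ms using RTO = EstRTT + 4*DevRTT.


Given: EstRTT = 100 ms, DevRTT = 50 ms
Timeout = EstRTT + 4 * DevRTT
4 * DevRTT = 4 * 50 = 200
Timeout = 100 + 200 = 300 ms

300


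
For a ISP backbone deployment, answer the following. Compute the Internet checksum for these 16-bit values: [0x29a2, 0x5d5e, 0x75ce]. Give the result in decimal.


Given words: [0x29a2, 0x5d5e, 0x75ce]
Step 1: Sum all words
Raw sum = 10658 + 23902 + 30158 = 64718
One's complement = ~64718 & 0xFFFF = 817

817


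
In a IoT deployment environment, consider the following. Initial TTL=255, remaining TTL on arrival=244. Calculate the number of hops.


Given: initial TTL = 255, received TTL = 244
Hops = initial TTL - received TTL
Hops = 255 - 244 = 11

11


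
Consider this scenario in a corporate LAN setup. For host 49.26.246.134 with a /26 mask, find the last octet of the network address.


Given: IP = 49.26.246.134, prefix = /26
Subnet mask = 255.255.255.192
Last octet of IP: 134
Last octet of mask: 192
Network last octet = 134 AND 192 = 128

128


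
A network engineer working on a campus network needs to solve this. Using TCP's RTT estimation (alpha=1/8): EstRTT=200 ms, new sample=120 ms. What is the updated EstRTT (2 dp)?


Given: EstRTT = 200 ms, SampleRTT = 120 ms, alpha = 1/8
New EstRTT = (1 - alpha) * EstRTT + alpha * SampleRTT
(7/8) * 200 = 175
(1/8) * 120 = 15
New EstRTT = 175 + 15 = 190 ms -> 190.00 ms (2 dp)

190.00


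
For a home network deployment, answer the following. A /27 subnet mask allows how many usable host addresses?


Given: subnet mask /27
Host bits = 32 - 27 = 5
Total addresses = 2^5 = 32
Usable hosts = 32 - 2 (network + broadcast) = 30

30


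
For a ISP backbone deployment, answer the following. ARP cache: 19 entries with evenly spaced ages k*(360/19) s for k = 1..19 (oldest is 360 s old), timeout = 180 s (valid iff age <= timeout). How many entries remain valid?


Ages are k * 360/19 s for k = 1..19 (spacing = 18.9474 s).
Entry k is valid iff k * 360/19 <= 180 iff k <= 19 * 180 / 360 = 9.5000
n_valid = floor(9.5000) = 9
(n_stale = 19 - 9 = 10)

9


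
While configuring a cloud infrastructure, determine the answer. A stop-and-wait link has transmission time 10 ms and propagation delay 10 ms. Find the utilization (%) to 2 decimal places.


Given: Ttrans = 10 ms, Tprop = 10 ms
RTT = 2 * Tprop = 2 * 10 = 20 ms
U = Ttrans / (Ttrans + RTT)
U = 10 / (10 + 20)
U = 10 / 30 = 0.333333
U% = 33.33%

33.33


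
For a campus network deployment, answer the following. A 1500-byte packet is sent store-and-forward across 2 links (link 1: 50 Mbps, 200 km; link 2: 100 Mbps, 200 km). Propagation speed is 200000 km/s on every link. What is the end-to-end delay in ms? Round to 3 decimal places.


Packet = 1500 bytes = 12000 bits. Store-and-forward: sum (t_trans + t_prop) per link.
Link 1: t_trans = 12000/(50*10^6) s = 0.2400 ms; t_prop = 200/200000 s = 1.0000 ms; subtotal = 1.2400 ms
Link 2: t_trans = 12000/(100*10^6) s = 0.1200 ms; t_prop = 200/200000 s = 1.0000 ms; subtotal = 1.1200 ms
End-to-end = 1.2400 + 1.1200 = 2.3600 ms -> 2.360 ms (3 dp)

2.360


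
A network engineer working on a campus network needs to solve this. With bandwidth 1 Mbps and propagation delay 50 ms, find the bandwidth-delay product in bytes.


Given: bandwidth = 1 Mbps, delay = 50 ms
BDP in bits = 1 * 10^6 * 50 / 1000
BDP in bits = 50000
BDP in bytes = 50000 / 8 = 6250

6250


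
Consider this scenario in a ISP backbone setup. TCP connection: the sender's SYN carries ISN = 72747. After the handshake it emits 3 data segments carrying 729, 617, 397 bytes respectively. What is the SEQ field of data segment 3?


The SYN occupies sequence number ISN = 72747, so the first data byte is ISN + 1 = 72748.
SEQ of data segment i = (ISN + 1) + sum of payload sizes of segments 1..i-1.
Segment 1: SEQ = 72748, payload = 729 bytes
Segment 2: SEQ = 73477, payload = 617 bytes
Segment 3: SEQ = 74094, payload = 397 bytes
SEQ of segment 3 = 72748 + 729 + 617 = 74094

74094


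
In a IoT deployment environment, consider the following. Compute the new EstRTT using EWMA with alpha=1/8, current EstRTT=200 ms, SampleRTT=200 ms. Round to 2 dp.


Given: EstRTT = 200 ms, SampleRTT = 200 ms, alpha = 1/8
New EstRTT = (1 - alpha) * EstRTT + alpha * SampleRTT
(7/8) * 200 = 175
(1/8) * 200 = 25
New EstRTT = 175 + 25 = 200 ms -> 200.00 ms (2 dp)

200.00


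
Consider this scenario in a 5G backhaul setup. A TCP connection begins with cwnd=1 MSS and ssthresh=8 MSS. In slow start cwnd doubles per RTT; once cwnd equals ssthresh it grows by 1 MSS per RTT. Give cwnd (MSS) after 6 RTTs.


RTT 0: cwnd = 1 MSS (initial)
RTT 1: cwnd = 2 MSS (slow start, doubled)
RTT 2: cwnd = 4 MSS (slow start, doubled)
RTT 3: cwnd = 8 MSS (slow start, doubled)
RTT 4: cwnd = 9 MSS (congestion avoidance, +1)
RTT 5: cwnd = 10 MSS (congestion avoidance, +1)
RTT 6: cwnd = 11 MSS (congestion avoidance, +1)

11


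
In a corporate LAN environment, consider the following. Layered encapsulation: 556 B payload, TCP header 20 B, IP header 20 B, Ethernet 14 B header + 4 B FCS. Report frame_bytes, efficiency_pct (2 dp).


TCP segment = 556 + 20 = 576 B
IP packet = 576 + 20 = 596 B
Ethernet frame = 596 + 14 + 4 = 614 B
Efficiency = app / frame = 556 / 614 = 0.905537 = 90.5537% -> 90.55% (2 dp)

614, 90.55


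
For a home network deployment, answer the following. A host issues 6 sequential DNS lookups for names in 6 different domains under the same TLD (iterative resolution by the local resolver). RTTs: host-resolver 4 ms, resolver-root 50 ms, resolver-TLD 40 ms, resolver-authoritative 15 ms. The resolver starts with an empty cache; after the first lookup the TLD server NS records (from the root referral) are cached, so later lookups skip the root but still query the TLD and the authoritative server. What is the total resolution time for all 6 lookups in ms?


Lookup 1 (cold cache): local + root + TLD + auth = 4 + 50 + 40 + 15 = 109 ms
Lookups 2..6 (TLD NS cached -> skip root; new domain -> still ask TLD and auth): local + TLD + auth = 4 + 40 + 15 = 59 ms each
Remaining 5 lookups: 5 * 59 = 295 ms
Total = 109 + 295 = 404 ms

404


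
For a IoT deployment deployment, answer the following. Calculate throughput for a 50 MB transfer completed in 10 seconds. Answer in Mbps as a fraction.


Given: file = 50 MB, time = 10 s
File in Mb = 50 * 8 = 400 Mb
Throughput = 400 / 10 Mbps
Throughput = 40 Mbps

40


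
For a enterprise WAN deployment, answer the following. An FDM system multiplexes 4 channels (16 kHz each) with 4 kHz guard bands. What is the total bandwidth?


Given: 4 channels, 16 kHz each, guard = 4 kHz
Channel bandwidth = 4 * 16 = 64 kHz
Guard bands = 3 gaps * 4 kHz = 12 kHz
Total = 64 + 12 = 76 kHz

76


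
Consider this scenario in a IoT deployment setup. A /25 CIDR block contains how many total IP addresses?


Given: CIDR prefix /25
Host bits = 32 - 25 = 7
Total addresses = 2^7 = 128

128


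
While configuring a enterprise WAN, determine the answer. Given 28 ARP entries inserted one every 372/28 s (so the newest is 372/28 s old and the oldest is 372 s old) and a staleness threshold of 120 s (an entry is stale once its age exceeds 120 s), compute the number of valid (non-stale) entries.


Ages are k * 372/28 s for k = 1..28 (spacing = 13.2857 s).
Entry k is valid iff k * 372/28 <= 120 iff k <= 28 * 120 / 372 = 9.0323
n_valid = floor(9.0323) = 9
(n_stale = 28 - 9 = 19)

9


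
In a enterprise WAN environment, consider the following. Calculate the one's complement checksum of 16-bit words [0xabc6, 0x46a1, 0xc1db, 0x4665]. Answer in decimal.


Given words: [0xabc6, 0x46a1, 0xc1db, 0x4665]
Step 1: Sum all words
Raw sum = 43974 + 18081 + 49627 + 18021 = 129703
Step 2: Fold carry: (64167 + 1) = 64168
One's complement = ~64168 & 0xFFFF = 1367

1367


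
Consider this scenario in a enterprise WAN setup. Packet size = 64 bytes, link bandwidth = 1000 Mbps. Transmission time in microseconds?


Given: packet = 64 bytes, bandwidth = 1000 Mbps
Packet in bits = 64 * 8 = 512 bits
Bandwidth = 1000 * 10^6 = 1000000000 bps
Time = 512 / 1000000000 seconds
Time in us = 512 * 10^6 / 1000000000 = 0.512

0.512


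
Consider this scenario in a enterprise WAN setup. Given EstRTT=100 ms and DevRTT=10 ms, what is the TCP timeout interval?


Given: EstRTT = 100 ms, DevRTT = 10 ms
Timeout = EstRTT + 4 * DevRTT
4 * DevRTT = 4 * 10 = 40
Timeout = 100 + 40 = 140 ms

140


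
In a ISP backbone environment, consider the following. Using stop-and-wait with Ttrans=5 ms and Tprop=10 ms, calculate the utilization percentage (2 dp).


Given: Ttrans = 5 ms, Tprop = 10 ms
RTT = 2 * Tprop = 2 * 10 = 20 ms
U = Ttrans / (Ttrans + RTT)
U = 5 / (5 + 20)
U = 5 / 25 = 0.2
U% = 20.00%

20.00


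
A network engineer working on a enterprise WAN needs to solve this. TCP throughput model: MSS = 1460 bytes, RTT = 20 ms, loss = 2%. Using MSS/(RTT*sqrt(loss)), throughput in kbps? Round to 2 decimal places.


Given: MSS = 1460 bytes, RTT = 20 ms, loss = 2%
RTT in seconds = 20 / 1000 = 0.02
Loss rate = 2% = 0.02
sqrt(loss) = sqrt(0.02) = 0.141421356237
Throughput (bytes/s) = 1460 / (0.02 * 0.141421356237) = 516187.9503
Throughput (kbps) = 516187.9503 * 8 / 1000 = 4129.503602 -> 4129.50 kbps (2 dp)

4129.50


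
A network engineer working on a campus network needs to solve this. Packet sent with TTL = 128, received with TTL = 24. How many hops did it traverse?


Given: initial TTL = 128, received TTL = 24
Hops = initial TTL - received TTL
Hops = 128 - 24 = 104

104


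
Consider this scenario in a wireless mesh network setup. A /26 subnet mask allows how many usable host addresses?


Given: subnet mask /26
Host bits = 32 - 26 = 6
Total addresses = 2^6 = 64
Usable hosts = 64 - 2 (network + broadcast) = 62

62


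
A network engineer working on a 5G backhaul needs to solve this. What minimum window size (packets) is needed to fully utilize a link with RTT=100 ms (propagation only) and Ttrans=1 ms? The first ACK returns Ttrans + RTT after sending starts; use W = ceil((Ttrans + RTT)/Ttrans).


Given: Ttrans = 1 ms, RTT = 100 ms (= 2 * Tprop, Tprop = 50 ms)
Time until first ACK returns = Ttrans + RTT = 1 + 100 = 101 ms
Need W * Ttrans >= Ttrans + RTT  ->  W >= (Ttrans + RTT) / Ttrans
(Ttrans + RTT) / Ttrans = 101 / 1 = 101
W_min = ceil(101) = 101

101


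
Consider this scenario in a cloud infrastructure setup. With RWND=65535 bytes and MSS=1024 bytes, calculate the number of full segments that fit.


Given: RWND = 65535 bytes, MSS = 1024 bytes
Full segments = floor(RWND / MSS)
Full segments = floor(65535 / 1024)
Full segments = floor(63.999) = 63

63


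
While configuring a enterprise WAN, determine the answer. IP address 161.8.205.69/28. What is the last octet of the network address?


Given: IP = 161.8.205.69, prefix = /28
Subnet mask = 255.255.255.240
Last octet of IP: 69
Last octet of mask: 240
Network last octet = 69 AND 240 = 64

64


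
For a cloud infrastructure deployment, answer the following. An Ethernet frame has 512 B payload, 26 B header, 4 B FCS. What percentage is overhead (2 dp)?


Given: payload = 512 B, header = 26 B, trailer = 4 B
Overhead bytes = header + trailer = 26 + 4 = 30
Total frame = payload + overhead = 512 + 30 = 542
Overhead % = 30 / 542 * 100 = 5.5351% -> 5.54% (2 dp)

5.54


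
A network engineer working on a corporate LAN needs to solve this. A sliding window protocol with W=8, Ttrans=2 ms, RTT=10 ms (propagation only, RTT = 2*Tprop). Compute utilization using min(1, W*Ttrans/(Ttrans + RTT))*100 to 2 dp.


Given: W = 8, Ttrans = 2 ms, RTT = 10 ms (= 2 * Tprop, Tprop = 5 ms)
Cycle time = Ttrans + RTT = 2 + 10 = 12 ms (first packet sent until its ACK returns)
W * Ttrans = 8 * 2 = 16 ms of sending per cycle
W * Ttrans / (Ttrans + RTT) = 16 / 12 = 1.333333
U = min(1, 1.333333) = 1.000000
U% = 100.00%

100.00


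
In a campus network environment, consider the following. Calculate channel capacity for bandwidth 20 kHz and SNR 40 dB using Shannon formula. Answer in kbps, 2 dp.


Given: B = 20 kHz, SNR = 40 dB
SNR linear = 10^(40/10) = 10000
1 + SNR = 10001
log2(10001) = 13.2878566418
C = 20 * 1000 * 13.2878566418 = 265757.1328 bps
C = 265.757133 kbps -> 265.76 kbps (2 dp)

265.76


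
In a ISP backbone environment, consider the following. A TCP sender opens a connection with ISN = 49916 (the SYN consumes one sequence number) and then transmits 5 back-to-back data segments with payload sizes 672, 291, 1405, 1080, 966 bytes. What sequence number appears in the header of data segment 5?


The SYN occupies sequence number ISN = 49916, so the first data byte is ISN + 1 = 49917.
SEQ of data segment i = (ISN + 1) + sum of payload sizes of segments 1..i-1.
Segment 1: SEQ = 49917, payload = 672 bytes
Segment 2: SEQ = 50589, payload = 291 bytes
Segment 3: SEQ = 50880, payload = 1405 bytes
Segment 4: SEQ = 52285, payload = 1080 bytes
Segment 5: SEQ = 53365, payload = 966 bytes
SEQ of segment 5 = 49917 + 672 + 291 + 1405 + 1080 = 53365

53365


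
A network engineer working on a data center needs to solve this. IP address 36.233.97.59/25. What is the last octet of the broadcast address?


Given: IP = 36.233.97.59, prefix = /25
Host bits = 32 - 25 = 7
Network last octet = 59 AND mask = 0
Host part size = 2^7 - 1 = 127
Broadcast last octet = 0 OR 127 = 127

127


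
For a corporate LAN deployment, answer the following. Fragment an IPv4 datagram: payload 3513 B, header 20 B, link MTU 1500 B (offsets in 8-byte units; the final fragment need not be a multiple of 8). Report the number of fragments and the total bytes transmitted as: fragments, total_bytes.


Max data per non-final fragment = floor((MTU - header)/8)*8 = floor((1500 - 20)/8)*8 = floor(1480/8)*8 = 1480 B
Final fragment needs no 8-byte alignment: it can carry up to MTU - header = 1480 B
Non-final fragments needed = ceil((payload - 1480) / 1480) = ceil(2033/1480) = ceil(1.3736) = 2
Number of fragments = 2 + 1 = 3
Fragment sizes (data): 2 * 1480 B + 553 B (last, 553 <= 1480 OK)
Total bytes sent = payload + n_frags * header = 3513 + 3*20 = 3513 + 60 = 3573 B

3, 3573


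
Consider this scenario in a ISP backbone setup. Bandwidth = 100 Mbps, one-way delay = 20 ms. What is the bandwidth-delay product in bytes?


Given: bandwidth = 100 Mbps, delay = 20 ms
BDP in bits = 100 * 10^6 * 20 / 1000
BDP in bits = 2000000
BDP in bytes = 2000000 / 8 = 250000

250000


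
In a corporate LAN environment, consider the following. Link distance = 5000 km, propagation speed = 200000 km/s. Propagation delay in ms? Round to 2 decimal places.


Given: distance = 5000 km, speed = 200000 km/s
Delay = distance / speed = 5000 / 200000 seconds
Delay in ms = 5000 * 1000 / 200000
Delay = 25.0000 ms
Rounded to 2 dp = 25.00 ms

25.00


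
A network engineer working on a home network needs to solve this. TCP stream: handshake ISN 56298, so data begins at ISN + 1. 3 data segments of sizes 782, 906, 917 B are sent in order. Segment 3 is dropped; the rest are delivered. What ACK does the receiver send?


SYN uses sequence number 56298; first data byte = ISN + 1 = 56299.
Segment 1: SEQ = 56299, len = 782 B, covers [56299, 57080]
Segment 2: SEQ = 57081, len = 906 B, covers [57081, 57986]
Segment 3: SEQ = 57987, len = 917 B, covers [57987, 58903] [LOST]
In-order data received: bytes [56299, 57986] (segments 1..2).
Segment 3 missing -> gap begins at byte 57987.
Cumulative ACK = next expected in-order byte = 56299 + 782 + 906 = 57987

57987


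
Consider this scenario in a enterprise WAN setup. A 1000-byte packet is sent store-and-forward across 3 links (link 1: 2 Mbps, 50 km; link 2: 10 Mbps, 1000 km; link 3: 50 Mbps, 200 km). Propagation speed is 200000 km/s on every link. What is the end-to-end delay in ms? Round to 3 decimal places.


Packet = 1000 bytes = 8000 bits. Store-and-forward: sum (t_trans + t_prop) per link.
Link 1: t_trans = 8000/(2*10^6) s = 4.0000 ms; t_prop = 50/200000 s = 0.2500 ms; subtotal = 4.2500 ms
Link 2: t_trans = 8000/(10*10^6) s = 0.8000 ms; t_prop = 1000/200000 s = 5.0000 ms; subtotal = 5.8000 ms
Link 3: t_trans = 8000/(50*10^6) s = 0.1600 ms; t_prop = 200/200000 s = 1.0000 ms; subtotal = 1.1600 ms
End-to-end = 4.2500 + 5.8000 + 1.1600 = 11.2100 ms -> 11.210 ms (3 dp)

11.210


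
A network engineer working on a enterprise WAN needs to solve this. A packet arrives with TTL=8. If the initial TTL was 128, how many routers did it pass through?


Given: initial TTL = 128, received TTL = 8
Hops = initial TTL - received TTL
Hops = 128 - 8 = 120

120


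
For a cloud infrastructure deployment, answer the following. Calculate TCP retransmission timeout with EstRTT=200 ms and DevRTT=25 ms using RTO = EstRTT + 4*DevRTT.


Given: EstRTT = 200 ms, DevRTT = 25 ms
Timeout = EstRTT + 4 * DevRTT
4 * DevRTT = 4 * 25 = 100
Timeout = 200 + 100 = 300 ms

300


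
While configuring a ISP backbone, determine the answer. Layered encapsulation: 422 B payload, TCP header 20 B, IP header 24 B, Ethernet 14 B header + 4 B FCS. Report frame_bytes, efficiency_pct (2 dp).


TCP segment = 422 + 20 = 442 B
IP packet = 442 + 24 = 466 B
Ethernet frame = 466 + 14 + 4 = 484 B
Efficiency = app / frame = 422 / 484 = 0.871901 = 87.1901% -> 87.19% (2 dp)

484, 87.19


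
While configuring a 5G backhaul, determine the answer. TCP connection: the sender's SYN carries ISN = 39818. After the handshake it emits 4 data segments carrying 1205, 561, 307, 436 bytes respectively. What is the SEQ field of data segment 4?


The SYN occupies sequence number ISN = 39818, so the first data byte is ISN + 1 = 39819.
SEQ of data segment i = (ISN + 1) + sum of payload sizes of segments 1..i-1.
Segment 1: SEQ = 39819, payload = 1205 bytes
Segment 2: SEQ = 41024, payload = 561 bytes
Segment 3: SEQ = 41585, payload = 307 bytes
Segment 4: SEQ = 41892, payload = 436 bytes
SEQ of segment 4 = 39819 + 1205 + 561 + 307 = 41892

41892


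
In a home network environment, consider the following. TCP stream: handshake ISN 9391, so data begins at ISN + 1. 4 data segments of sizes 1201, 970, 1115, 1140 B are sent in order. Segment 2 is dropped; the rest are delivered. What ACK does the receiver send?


SYN uses sequence number 9391; first data byte = ISN + 1 = 9392.
Segment 1: SEQ = 9392, len = 1201 B, covers [9392, 10592]
Segment 2: SEQ = 10593, len = 970 B, covers [10593, 11562] [LOST]
Segment 3: SEQ = 11563, len = 1115 B, covers [11563, 12677]
Segment 4: SEQ = 12678, len = 1140 B, covers [12678, 13817]
In-order data received: bytes [9392, 10592] (segments 1..1).
Segment 2 missing -> gap begins at byte 10593; later segments buffered out of order.
Cumulative ACK = next expected in-order byte = 9392 + 1201 = 10593

10593


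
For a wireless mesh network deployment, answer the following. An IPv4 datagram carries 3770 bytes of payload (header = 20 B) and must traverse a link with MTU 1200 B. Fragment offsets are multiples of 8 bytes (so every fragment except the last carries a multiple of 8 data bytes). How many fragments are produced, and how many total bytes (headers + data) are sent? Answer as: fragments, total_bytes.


Max data per non-final fragment = floor((MTU - header)/8)*8 = floor((1200 - 20)/8)*8 = floor(1180/8)*8 = 1176 B
Final fragment needs no 8-byte alignment: it can carry up to MTU - header = 1180 B
Non-final fragments needed = ceil((payload - 1180) / 1176) = ceil(2590/1176) = ceil(2.2024) = 3
Number of fragments = 3 + 1 = 4
Fragment sizes (data): 3 * 1176 B + 242 B (last, 242 <= 1180 OK)
Total bytes sent = payload + n_frags * header = 3770 + 4*20 = 3770 + 80 = 3850 B

4, 3850


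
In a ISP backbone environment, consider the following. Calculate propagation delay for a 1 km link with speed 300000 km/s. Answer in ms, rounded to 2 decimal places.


Given: distance = 1 km, speed = 300000 km/s
Delay = distance / speed = 1 / 300000 seconds
Delay in ms = 1 * 1000 / 300000
Delay = 0.0033 ms
Rounded to 2 dp = 0.00 ms

0.00


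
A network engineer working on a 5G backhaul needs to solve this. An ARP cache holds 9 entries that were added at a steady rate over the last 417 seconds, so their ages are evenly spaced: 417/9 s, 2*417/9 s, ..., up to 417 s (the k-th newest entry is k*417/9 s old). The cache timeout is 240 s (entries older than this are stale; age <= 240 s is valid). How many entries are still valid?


Ages are k * 417/9 s for k = 1..9 (spacing = 46.3333 s).
Entry k is valid iff k * 417/9 <= 240 iff k <= 9 * 240 / 417 = 5.1799
n_valid = floor(5.1799) = 5
(n_stale = 9 - 5 = 4)

5


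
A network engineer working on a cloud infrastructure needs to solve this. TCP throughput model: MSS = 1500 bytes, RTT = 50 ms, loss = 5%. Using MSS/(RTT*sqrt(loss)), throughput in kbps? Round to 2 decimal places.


Given: MSS = 1500 bytes, RTT = 50 ms, loss = 5%
RTT in seconds = 50 / 1000 = 0.05
Loss rate = 5% = 0.05
sqrt(loss) = sqrt(0.05) = 0.223606797750
Throughput (bytes/s) = 1500 / (0.05 * 0.223606797750) = 134164.0786
Throughput (kbps) = 134164.0786 * 8 / 1000 = 1073.312629 -> 1073.31 kbps (2 dp)

1073.31


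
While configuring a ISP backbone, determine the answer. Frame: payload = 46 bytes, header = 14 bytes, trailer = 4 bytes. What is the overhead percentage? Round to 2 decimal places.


Given: payload = 46 B, header = 14 B, trailer = 4 B
Overhead bytes = header + trailer = 14 + 4 = 18
Total frame = payload + overhead = 46 + 18 = 64
Overhead % = 18 / 64 * 100 = 28.1250% -> 28.13% (2 dp)

28.13


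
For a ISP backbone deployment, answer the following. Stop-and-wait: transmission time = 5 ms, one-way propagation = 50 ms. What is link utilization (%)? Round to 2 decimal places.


Given: Ttrans = 5 ms, Tprop = 50 ms
RTT = 2 * Tprop = 2 * 50 = 100 ms
U = Ttrans / (Ttrans + RTT)
U = 5 / (5 + 100)
U = 5 / 105 = 0.047619
U% = 4.76%

4.76


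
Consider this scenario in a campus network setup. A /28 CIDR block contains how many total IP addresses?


Given: CIDR prefix /28
Host bits = 32 - 28 = 4
Total addresses = 2^4 = 16

16


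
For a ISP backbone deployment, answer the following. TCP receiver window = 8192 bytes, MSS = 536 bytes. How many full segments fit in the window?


Given: RWND = 8192 bytes, MSS = 536 bytes
Full segments = floor(RWND / MSS)
Full segments = floor(8192 / 536)
Full segments = floor(15.2836) = 15

15


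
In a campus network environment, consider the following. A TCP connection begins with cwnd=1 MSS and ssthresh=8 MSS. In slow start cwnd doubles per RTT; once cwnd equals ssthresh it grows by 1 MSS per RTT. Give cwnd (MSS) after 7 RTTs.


RTT 0: cwnd = 1 MSS (initial)
RTT 1: cwnd = 2 MSS (slow start, doubled)
RTT 2: cwnd = 4 MSS (slow start, doubled)
RTT 3: cwnd = 8 MSS (slow start, doubled)
RTT 4: cwnd = 9 MSS (congestion avoidance, +1)
RTT 5: cwnd = 10 MSS (congestion avoidance, +1)
RTT 6: cwnd = 11 MSS (congestion avoidance, +1)
RTT 7: cwnd = 12 MSS (congestion avoidance, +1)

12


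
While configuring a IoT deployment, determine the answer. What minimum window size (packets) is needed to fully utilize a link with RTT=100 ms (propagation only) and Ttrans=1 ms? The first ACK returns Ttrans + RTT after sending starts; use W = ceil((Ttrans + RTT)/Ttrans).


Given: Ttrans = 1 ms, RTT = 100 ms (= 2 * Tprop, Tprop = 50 ms)
Time until first ACK returns = Ttrans + RTT = 1 + 100 = 101 ms
Need W * Ttrans >= Ttrans + RTT  ->  W >= (Ttrans + RTT) / Ttrans
(Ttrans + RTT) / Ttrans = 101 / 1 = 101
W_min = ceil(101) = 101

101


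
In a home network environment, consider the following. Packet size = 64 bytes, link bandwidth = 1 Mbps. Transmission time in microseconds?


Given: packet = 64 bytes, bandwidth = 1 Mbps
Packet in bits = 64 * 8 = 512 bits
Bandwidth = 1 * 10^6 = 1000000 bps
Time = 512 / 1000000 seconds
Time in us = 512 * 10^6 / 1000000 = 512

512


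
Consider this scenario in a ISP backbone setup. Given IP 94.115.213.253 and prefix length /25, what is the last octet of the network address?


Given: IP = 94.115.213.253, prefix = /25
Subnet mask = 255.255.255.128
Last octet of IP: 253
Last octet of mask: 128
Network last octet = 253 AND 128 = 128

128


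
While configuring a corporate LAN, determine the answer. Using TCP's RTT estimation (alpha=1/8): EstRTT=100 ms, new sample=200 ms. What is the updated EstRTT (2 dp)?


Given: EstRTT = 100 ms, SampleRTT = 200 ms, alpha = 1/8
New EstRTT = (1 - alpha) * EstRTT + alpha * SampleRTT
(7/8) * 100 = 87.5
(1/8) * 200 = 25
New EstRTT = 87.5 + 25 = 112.5 ms -> 112.50 ms (2 dp)

112.50


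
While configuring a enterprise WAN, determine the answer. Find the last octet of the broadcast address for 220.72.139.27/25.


Given: IP = 220.72.139.27, prefix = /25
Host bits = 32 - 25 = 7
Network last octet = 27 AND mask = 0
Host part size = 2^7 - 1 = 127
Broadcast last octet = 0 OR 127 = 127

127


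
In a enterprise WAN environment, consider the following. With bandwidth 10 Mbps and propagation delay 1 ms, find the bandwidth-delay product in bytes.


Given: bandwidth = 10 Mbps, delay = 1 ms
BDP in bits = 10 * 10^6 * 1 / 1000
BDP in bits = 10000
BDP in bytes = 10000 / 8 = 1250

1250


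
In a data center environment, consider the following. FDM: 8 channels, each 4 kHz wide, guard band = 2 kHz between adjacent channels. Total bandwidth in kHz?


Given: 8 channels, 4 kHz each, guard = 2 kHz
Channel bandwidth = 8 * 4 = 32 kHz
Guard bands = 7 gaps * 2 kHz = 14 kHz
Total = 32 + 14 = 46 kHz

46


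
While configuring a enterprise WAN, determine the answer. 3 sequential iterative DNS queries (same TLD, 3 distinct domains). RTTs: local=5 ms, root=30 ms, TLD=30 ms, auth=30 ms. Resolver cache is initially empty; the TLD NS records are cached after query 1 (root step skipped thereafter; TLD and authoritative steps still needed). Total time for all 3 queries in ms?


Lookup 1 (cold cache): local + root + TLD + auth = 5 + 30 + 30 + 30 = 95 ms
Lookups 2..3 (TLD NS cached -> skip root; new domain -> still ask TLD and auth): local + TLD + auth = 5 + 30 + 30 = 65 ms each
Remaining 2 lookups: 2 * 65 = 130 ms
Total = 95 + 130 = 225 ms

225


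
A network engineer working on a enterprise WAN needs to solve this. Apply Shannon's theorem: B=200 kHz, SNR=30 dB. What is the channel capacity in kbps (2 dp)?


Given: B = 200 kHz, SNR = 30 dB
SNR linear = 10^(30/10) = 1000
1 + SNR = 1001
log2(1001) = 9.9672262588
C = 200 * 1000 * 9.9672262588 = 1993445.2518 bps
C = 1993.445252 kbps -> 1993.45 kbps (2 dp)

1993.45


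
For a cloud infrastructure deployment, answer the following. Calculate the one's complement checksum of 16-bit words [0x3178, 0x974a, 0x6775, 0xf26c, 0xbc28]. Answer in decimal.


Given words: [0x3178, 0x974a, 0x6775, 0xf26c, 0xbc28]
Step 1: Sum all words
Raw sum = 12664 + 38730 + 26485 + 62060 + 48168 = 188107
Step 2: Fold carry: (57035 + 2) = 57037
One's complement = ~57037 & 0xFFFF = 8498

8498


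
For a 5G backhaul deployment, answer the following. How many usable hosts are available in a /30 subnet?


Given: subnet mask /30
Host bits = 32 - 30 = 2
Total addresses = 2^2 = 4
Usable hosts = 4 - 2 (network + broadcast) = 2

2


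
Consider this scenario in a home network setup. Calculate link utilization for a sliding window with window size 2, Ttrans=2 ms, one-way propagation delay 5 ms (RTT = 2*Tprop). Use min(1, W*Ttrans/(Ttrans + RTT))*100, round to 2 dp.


Given: W = 2, Ttrans = 2 ms, RTT = 10 ms (= 2 * Tprop, Tprop = 5 ms)
Cycle time = Ttrans + RTT = 2 + 10 = 12 ms (first packet sent until its ACK returns)
W * Ttrans = 2 * 2 = 4 ms of sending per cycle
W * Ttrans / (Ttrans + RTT) = 4 / 12 = 0.333333
U = min(1, 0.333333) = 0.333333
U% = 33.33%

33.33


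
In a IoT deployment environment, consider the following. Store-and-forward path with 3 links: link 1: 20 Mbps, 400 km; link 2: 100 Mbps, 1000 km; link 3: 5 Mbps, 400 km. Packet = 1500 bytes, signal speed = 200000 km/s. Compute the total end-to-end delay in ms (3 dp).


Packet = 1500 bytes = 12000 bits. Store-and-forward: sum (t_trans + t_prop) per link.
Link 1: t_trans = 12000/(20*10^6) s = 0.6000 ms; t_prop = 400/200000 s = 2.0000 ms; subtotal = 2.6000 ms
Link 2: t_trans = 12000/(100*10^6) s = 0.1200 ms; t_prop = 1000/200000 s = 5.0000 ms; subtotal = 5.1200 ms
Link 3: t_trans = 12000/(5*10^6) s = 2.4000 ms; t_prop = 400/200000 s = 2.0000 ms; subtotal = 4.4000 ms
End-to-end = 2.6000 + 5.1200 + 4.4000 = 12.1200 ms -> 12.120 ms (3 dp)

12.120


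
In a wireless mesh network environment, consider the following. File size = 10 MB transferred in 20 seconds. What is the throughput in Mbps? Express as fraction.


Given: file = 10 MB, time = 20 s
File in Mb = 10 * 8 = 80 Mb
Throughput = 80 / 20 Mbps
Throughput = 4 Mbps

4


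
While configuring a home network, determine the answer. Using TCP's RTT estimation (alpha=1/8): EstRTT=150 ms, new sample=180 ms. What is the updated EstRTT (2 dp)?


Given: EstRTT = 150 ms, SampleRTT = 180 ms, alpha = 1/8
New EstRTT = (1 - alpha) * EstRTT + alpha * SampleRTT
(7/8) * 150 = 131.25
(1/8) * 180 = 22.5
New EstRTT = 131.25 + 22.5 = 153.75 ms -> 153.75 ms (2 dp)

153.75


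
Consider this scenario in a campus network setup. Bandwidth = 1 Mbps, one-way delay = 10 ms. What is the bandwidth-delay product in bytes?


Given: bandwidth = 1 Mbps, delay = 10 ms
BDP in bits = 1 * 10^6 * 10 / 1000
BDP in bits = 10000
BDP in bytes = 10000 / 8 = 1250

1250


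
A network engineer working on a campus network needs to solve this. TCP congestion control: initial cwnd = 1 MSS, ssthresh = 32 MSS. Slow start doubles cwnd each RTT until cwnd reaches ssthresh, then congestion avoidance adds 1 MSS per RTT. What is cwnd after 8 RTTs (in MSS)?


RTT 0: cwnd = 1 MSS (initial)
RTT 1: cwnd = 2 MSS (slow start, doubled)
RTT 2: cwnd = 4 MSS (slow start, doubled)
RTT 3: cwnd = 8 MSS (slow start, doubled)
RTT 4: cwnd = 16 MSS (slow start, doubled)
RTT 5: cwnd = 32 MSS (slow start, doubled)
RTT 6: cwnd = 33 MSS (congestion avoidance, +1)
RTT 7: cwnd = 34 MSS (congestion avoidance, +1)
RTT 8: cwnd = 35 MSS (congestion avoidance, +1)

35


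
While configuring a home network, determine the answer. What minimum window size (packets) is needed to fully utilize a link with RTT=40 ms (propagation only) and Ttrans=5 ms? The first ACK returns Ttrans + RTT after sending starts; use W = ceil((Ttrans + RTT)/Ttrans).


Given: Ttrans = 5 ms, RTT = 40 ms (= 2 * Tprop, Tprop = 20 ms)
Time until first ACK returns = Ttrans + RTT = 5 + 40 = 45 ms
Need W * Ttrans >= Ttrans + RTT  ->  W >= (Ttrans + RTT) / Ttrans
(Ttrans + RTT) / Ttrans = 45 / 5 = 9
W_min = ceil(9) = 9

9


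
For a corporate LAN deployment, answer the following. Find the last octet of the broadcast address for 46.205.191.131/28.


Given: IP = 46.205.191.131, prefix = /28
Host bits = 32 - 28 = 4
Network last octet = 131 AND mask = 128
Host part size = 2^4 - 1 = 15
Broadcast last octet = 128 OR 15 = 143

143


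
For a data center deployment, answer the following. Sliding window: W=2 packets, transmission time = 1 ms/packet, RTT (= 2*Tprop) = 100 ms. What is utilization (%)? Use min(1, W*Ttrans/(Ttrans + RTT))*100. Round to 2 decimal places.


Given: W = 2, Ttrans = 1 ms, RTT = 100 ms (= 2 * Tprop, Tprop = 50 ms)
Cycle time = Ttrans + RTT = 1 + 100 = 101 ms (first packet sent until its ACK returns)
W * Ttrans = 2 * 1 = 2 ms of sending per cycle
W * Ttrans / (Ttrans + RTT) = 2 / 101 = 0.019802
U = min(1, 0.019802) = 0.019802
U% = 1.98%

1.98


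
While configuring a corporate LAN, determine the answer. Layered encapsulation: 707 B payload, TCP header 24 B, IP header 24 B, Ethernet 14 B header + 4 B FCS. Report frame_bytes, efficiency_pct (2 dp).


TCP segment = 707 + 24 = 731 B
IP packet = 731 + 24 = 755 B
Ethernet frame = 755 + 14 + 4 = 773 B
Efficiency = app / frame = 707 / 773 = 0.914618 = 91.4618% -> 91.46% (2 dp)

773, 91.46


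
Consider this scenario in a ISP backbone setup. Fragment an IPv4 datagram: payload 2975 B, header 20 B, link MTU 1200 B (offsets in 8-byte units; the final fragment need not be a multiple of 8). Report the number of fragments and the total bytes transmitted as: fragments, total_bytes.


Max data per non-final fragment = floor((MTU - header)/8)*8 = floor((1200 - 20)/8)*8 = floor(1180/8)*8 = 1176 B
Final fragment needs no 8-byte alignment: it can carry up to MTU - header = 1180 B
Non-final fragments needed = ceil((payload - 1180) / 1176) = ceil(1795/1176) = ceil(1.5264) = 2
Number of fragments = 2 + 1 = 3
Fragment sizes (data): 2 * 1176 B + 623 B (last, 623 <= 1180 OK)
Total bytes sent = payload + n_frags * header = 2975 + 3*20 = 2975 + 60 = 3035 B

3, 3035


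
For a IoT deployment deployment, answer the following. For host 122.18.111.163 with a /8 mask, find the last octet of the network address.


Given: IP = 122.18.111.163, prefix = /8
Subnet mask = 255.0.0.0
Last octet of IP: 163
Last octet of mask: 0
Network last octet = 163 AND 0 = 0

0


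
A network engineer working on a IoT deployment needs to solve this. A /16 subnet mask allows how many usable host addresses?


Given: subnet mask /16
Host bits = 32 - 16 = 16
Total addresses = 2^16 = 65536
Usable hosts = 65536 - 2 (network + broadcast) = 65534

65534


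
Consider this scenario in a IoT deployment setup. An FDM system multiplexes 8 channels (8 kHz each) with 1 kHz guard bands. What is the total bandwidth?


Given: 8 channels, 8 kHz each, guard = 1 kHz
Channel bandwidth = 8 * 8 = 64 kHz
Guard bands = 7 gaps * 1 kHz = 7 kHz
Total = 64 + 7 = 71 kHz

71


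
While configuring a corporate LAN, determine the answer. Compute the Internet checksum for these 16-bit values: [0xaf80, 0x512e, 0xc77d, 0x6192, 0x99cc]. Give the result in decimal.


Given words: [0xaf80, 0x512e, 0xc77d, 0x6192, 0x99cc]
Step 1: Sum all words
Raw sum = 44928 + 20782 + 51069 + 24978 + 39372 = 181129
Step 2: Fold carry: (50057 + 2) = 50059
One's complement = ~50059 & 0xFFFF = 15476

15476


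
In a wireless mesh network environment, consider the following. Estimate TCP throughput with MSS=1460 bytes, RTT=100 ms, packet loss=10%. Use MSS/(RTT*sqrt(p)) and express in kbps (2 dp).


Given: MSS = 1460 bytes, RTT = 100 ms, loss = 10%
RTT in seconds = 100 / 1000 = 0.1
Loss rate = 10% = 0.1
sqrt(loss) = sqrt(0.1) = 0.316227766017
Throughput (bytes/s) = 1460 / (0.1 * 0.316227766017) = 46169.2538
Throughput (kbps) = 46169.2538 * 8 / 1000 = 369.354031 -> 369.35 kbps (2 dp)

369.35


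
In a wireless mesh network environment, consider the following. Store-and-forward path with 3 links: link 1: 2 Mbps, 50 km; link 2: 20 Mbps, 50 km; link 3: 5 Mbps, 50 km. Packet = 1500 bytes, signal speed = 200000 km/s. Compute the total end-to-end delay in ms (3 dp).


Packet = 1500 bytes = 12000 bits. Store-and-forward: sum (t_trans + t_prop) per link.
Link 1: t_trans = 12000/(2*10^6) s = 6.0000 ms; t_prop = 50/200000 s = 0.2500 ms; subtotal = 6.2500 ms
Link 2: t_trans = 12000/(20*10^6) s = 0.6000 ms; t_prop = 50/200000 s = 0.2500 ms; subtotal = 0.8500 ms
Link 3: t_trans = 12000/(5*10^6) s = 2.4000 ms; t_prop = 50/200000 s = 0.2500 ms; subtotal = 2.6500 ms
End-to-end = 6.2500 + 0.8500 + 2.6500 = 9.7500 ms -> 9.750 ms (3 dp)

9.750


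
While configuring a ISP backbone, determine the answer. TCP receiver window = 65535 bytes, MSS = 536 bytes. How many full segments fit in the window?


Given: RWND = 65535 bytes, MSS = 536 bytes
Full segments = floor(RWND / MSS)
Full segments = floor(65535 / 536)
Full segments = floor(122.2668) = 122

122


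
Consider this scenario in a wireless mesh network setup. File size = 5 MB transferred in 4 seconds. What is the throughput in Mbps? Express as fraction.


Given: file = 5 MB, time = 4 s
File in Mb = 5 * 8 = 40 Mb
Throughput = 40 / 4 Mbps
Throughput = 10 Mbps

10


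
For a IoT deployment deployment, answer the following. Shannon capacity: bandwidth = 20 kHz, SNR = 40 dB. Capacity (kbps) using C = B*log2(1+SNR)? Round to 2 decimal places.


Given: B = 20 kHz, SNR = 40 dB
SNR linear = 10^(40/10) = 10000
1 + SNR = 10001
log2(10001) = 13.2878566418
C = 20 * 1000 * 13.2878566418 = 265757.1328 bps
C = 265.757133 kbps -> 265.76 kbps (2 dp)

265.76
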